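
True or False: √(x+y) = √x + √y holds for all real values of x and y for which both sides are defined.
False.

Claim: √(x+y) = √x + √y.
Test a specific point where both sides are defined: x = 3, y = 3/2.
LHS = √(x+y) ≈ 2.1213
RHS = √x + √y ≈ 2.9568
Since 2.1213 ≠ 2.9568, the equation fails at this point, so it cannot hold for all real values of x and y for which both sides are defined.
Squaring the right side gives x + 2√(xy) + y, not x + y.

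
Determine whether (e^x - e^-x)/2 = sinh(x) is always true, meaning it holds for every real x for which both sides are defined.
Yes, this is an identity.

Claim: (e^x - e^-x)/2 = sinh(x).
Reasoning: This is exactly the definition of the hyperbolic sine: sinh(x) := (e^x - e^-x)/2.
So the two sides agree for every real x for which both sides are defined.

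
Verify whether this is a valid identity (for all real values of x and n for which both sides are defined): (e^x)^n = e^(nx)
Claim: (e^x)^n = e^(nx).
Reasoning: e^x is a positive real number, and for a positive base B and real exponent n, B^n = e^(n·ln B). With B = e^x, ln B = x, so (e^x)^n = e^(n·x).
So the two sides agree for all real values of x and n for which both sides are defined.

Conclusion: Yes, this is an identity.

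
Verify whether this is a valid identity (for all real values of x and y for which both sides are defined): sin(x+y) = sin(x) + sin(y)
Claim: sin(x+y) = sin(x) + sin(y).
Test a specific point where both sides are defined: x = π/6, y = π/6.
LHS = sin(x+y) ≈ 0.8660
RHS = sin(x) + sin(y) ≈ 1.0000
Since 0.8660 ≠ 1.0000, the equation fails at this point, so it cannot hold for all real values of x and y for which both sides are defined.
The correct expansion is sin(x+y) = sin(x)cos(y) + cos(x)sin(y); sine is not additive.

Conclusion: No, this is NOT an identity.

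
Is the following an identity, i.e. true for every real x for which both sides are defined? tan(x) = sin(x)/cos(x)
Yes, this is an identity.

Claim: tan(x) = sin(x)/cos(x).
Reasoning: For an angle x whose terminal point on the unit circle is (cos x, sin x), tan(x) is defined as the ratio (second coordinate)/(first coordinate) = sin(x)/cos(x), wherever cos(x) ≠ 0.
So the two sides agree for every real x for which both sides are defined.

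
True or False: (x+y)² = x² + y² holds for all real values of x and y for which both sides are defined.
Claim: (x+y)² = x² + y².
Test a specific point where both sides are defined: x = 1/2, y = 4.
LHS = (x+y)² ≈ 20.2500
RHS = x² + y² ≈ 16.2500
Since 20.2500 ≠ 16.2500, the equation fails at this point, so it cannot hold for all real values of x and y for which both sides are defined.
The correct expansion is (x+y)² = x² + 2xy + y²; the cross term 2xy is missing.

Conclusion: False.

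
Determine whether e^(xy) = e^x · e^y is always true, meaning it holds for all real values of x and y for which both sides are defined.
No, this is NOT an identity.

Claim: e^(xy) = e^x · e^y.
Test a specific point where both sides are defined: x = 2, y = 4.
LHS = e^(xy) ≈ 2980.9580
RHS = e^x · e^y ≈ 403.4288
Since 2980.9580 ≠ 403.4288, the equation fails at this point, so it cannot hold for all real values of x and y for which both sides are defined.
e^x · e^y = e^(x+y), not e^(xy).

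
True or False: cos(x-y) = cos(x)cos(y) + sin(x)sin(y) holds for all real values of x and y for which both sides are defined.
True.

Claim: cos(x-y) = cos(x)cos(y) + sin(x)sin(y).
Reasoning: Replace y by -y in cos(x+y) = cos(x)cos(y) - sin(x)sin(y) and use cos(-y) = cos(y), sin(-y) = -sin(y): cos(x-y) = cos(x)cos(y) + sin(x)sin(y).
So the two sides agree for all real values of x and y for which both sides are defined.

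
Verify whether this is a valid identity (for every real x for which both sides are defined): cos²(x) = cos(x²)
No, this is NOT an identity.

Claim: cos²(x) = cos(x²).
Test a specific point where both sides are defined: x = 3π/4.
LHS = cos²(x) ≈ 0.5000
RHS = cos(x²) ≈ 0.7442
Since 0.5000 ≠ 0.7442, the equation fails at this point, so it cannot hold for every real x for which both sides are defined.
cos²(x) means (cos x)², squaring the output; cos(x²) squares the input. These are different functions.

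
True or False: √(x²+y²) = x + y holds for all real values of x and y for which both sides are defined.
False.

Claim: √(x²+y²) = x + y.
Test a specific point where both sides are defined: x = -3, y = 1.
LHS = √(x²+y²) ≈ 3.1623
RHS = x + y ≈ -2.0000
Since 3.1623 ≠ -2.0000, the equation fails at this point, so it cannot hold for all real values of x and y for which both sides are defined.
(x+y)² = x² + 2xy + y², not x² + y², so the square root does not split this way.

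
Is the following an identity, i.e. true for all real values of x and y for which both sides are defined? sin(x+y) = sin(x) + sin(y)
Claim: sin(x+y) = sin(x) + sin(y).
Test a specific point where both sides are defined: x = π/6, y = -π/4.
LHS = sin(x+y) ≈ -0.2588
RHS = sin(x) + sin(y) ≈ -0.2071
Since -0.2588 ≠ -0.2071, the equation fails at this point, so it cannot hold for all real values of x and y for which both sides are defined.
The correct expansion is sin(x+y) = sin(x)cos(y) + cos(x)sin(y); sine is not additive.

Conclusion: No, this is NOT an identity.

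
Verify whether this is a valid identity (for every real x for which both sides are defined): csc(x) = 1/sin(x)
Yes, this is an identity.

Claim: csc(x) = 1/sin(x).
Reasoning: csc(x) is by definition the reciprocal of sin(x), wherever sin(x) ≠ 0.
So the two sides agree for every real x for which both sides are defined.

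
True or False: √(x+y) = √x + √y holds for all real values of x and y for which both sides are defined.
Claim: √(x+y) = √x + √y.
Test a specific point where both sides are defined: x = 1, y = 5.
LHS = √(x+y) ≈ 2.4495
RHS = √x + √y ≈ 3.2361
Since 2.4495 ≠ 3.2361, the equation fails at this point, so it cannot hold for all real values of x and y for which both sides are defined.
Squaring the right side gives x + 2√(xy) + y, not x + y.

Conclusion: False.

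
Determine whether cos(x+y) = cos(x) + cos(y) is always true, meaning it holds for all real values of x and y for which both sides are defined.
Claim: cos(x+y) = cos(x) + cos(y).
Test a specific point where both sides are defined: x = -π/4, y = 2π/3.
LHS = cos(x+y) ≈ 0.2588
RHS = cos(x) + cos(y) ≈ 0.2071
Since 0.2588 ≠ 0.2071, the equation fails at this point, so it cannot hold for all real values of x and y for which both sides are defined.
The correct expansion is cos(x+y) = cos(x)cos(y) - sin(x)sin(y); cosine is not additive.

Conclusion: No, this is NOT an identity.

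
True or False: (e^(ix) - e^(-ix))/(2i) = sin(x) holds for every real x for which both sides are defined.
True.

Claim: (e^(ix) - e^(-ix))/(2i) = sin(x).
Reasoning: By Euler's formula e^(ix) = cos(x) + i·sin(x) and e^(-ix) = cos(x) - i·sin(x). Subtracting cancels the cosine terms: e^(ix) - e^(-ix) = 2i·sin(x); divide by 2i.
So the two sides agree for every real x for which both sides are defined.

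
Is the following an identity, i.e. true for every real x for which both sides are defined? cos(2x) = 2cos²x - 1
Claim: cos(2x) = 2cos²x - 1.
Reasoning: cos(2x) = cos²x - sin²x. Replace sin²x by 1 - cos²x: cos²x - (1 - cos²x) = 2cos²x - 1.
So the two sides agree for every real x for which both sides are defined.

Conclusion: Yes, this is an identity.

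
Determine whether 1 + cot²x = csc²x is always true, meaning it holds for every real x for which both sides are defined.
Yes, this is an identity.

Claim: 1 + cot²x = csc²x.
Reasoning: Start from sin²x + cos²x = 1 and divide every term by sin²x (allowed wherever cot x and csc x are defined): 1 + cot²x = 1/sin²x = csc²x.
So the two sides agree for every real x for which both sides are defined.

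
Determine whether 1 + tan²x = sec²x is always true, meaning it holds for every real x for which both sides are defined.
Yes, this is an identity.

Claim: 1 + tan²x = sec²x.
Reasoning: Start from sin²x + cos²x = 1 and divide every term by cos²x (allowed wherever tan x and sec x are defined): tan²x + 1 = 1/cos²x = sec²x.
So the two sides agree for every real x for which both sides are defined.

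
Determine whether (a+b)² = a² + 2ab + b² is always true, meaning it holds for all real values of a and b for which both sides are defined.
Claim: (a+b)² = a² + 2ab + b².
Reasoning: Expand: (a+b)² = (a+b)(a+b) = a·a + a·b + b·a + b·b = a² + 2ab + b².
So the two sides agree for all real values of a and b for which both sides are defined.

Conclusion: Yes, this is an identity.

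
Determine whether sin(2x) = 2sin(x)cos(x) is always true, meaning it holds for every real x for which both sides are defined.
Yes, this is an identity.

Claim: sin(2x) = 2sin(x)cos(x).
Reasoning: Put y = x in the addition formula sin(x+y) = sin(x)cos(y) + cos(x)sin(y): sin(2x) = sin(x)cos(x) + cos(x)sin(x) = 2sin(x)cos(x).
So the two sides agree for every real x for which both sides are defined.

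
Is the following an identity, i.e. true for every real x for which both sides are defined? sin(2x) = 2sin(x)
No, this is NOT an identity.

Claim: sin(2x) = 2sin(x).
Test a specific point where both sides are defined: x = 3π/4.
LHS = sin(2x) ≈ -1.0000
RHS = 2sin(x) ≈ 1.4142
Since -1.0000 ≠ 1.4142, the equation fails at this point, so it cannot hold for every real x for which both sides are defined.
The correct double-angle formula is sin(2x) = 2sin(x)cos(x).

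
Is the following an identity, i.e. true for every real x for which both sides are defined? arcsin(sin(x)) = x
Claim: arcsin(sin(x)) = x.
Test a specific point where both sides are defined: x = 2π/3.
LHS = arcsin(sin(x)) ≈ 1.0472
RHS = x ≈ 2.0944
Since 1.0472 ≠ 2.0944, the equation fails at this point, so it cannot hold for every real x for which both sides are defined.
arcsin only returns values in [-π/2, π/2], so arcsin(sin(x)) = x holds only for x in that interval, not for all real x.

Conclusion: No, this is NOT an identity.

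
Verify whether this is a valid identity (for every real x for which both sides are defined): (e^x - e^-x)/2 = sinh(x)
Claim: (e^x - e^-x)/2 = sinh(x).
Reasoning: This is exactly the definition of the hyperbolic sine: sinh(x) := (e^x - e^-x)/2.
So the two sides agree for every real x for which both sides are defined.

Conclusion: Yes, this is an identity.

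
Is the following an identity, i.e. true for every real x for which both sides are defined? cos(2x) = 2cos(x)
Claim: cos(2x) = 2cos(x).
Test a specific point where both sides are defined: x = π/6.
LHS = cos(2x) ≈ 0.5000
RHS = 2cos(x) ≈ 1.7321
Since 0.5000 ≠ 1.7321, the equation fails at this point, so it cannot hold for every real x for which both sides are defined.
The correct double-angle formula is cos(2x) = cos²x - sin²x.

Conclusion: No, this is NOT an identity.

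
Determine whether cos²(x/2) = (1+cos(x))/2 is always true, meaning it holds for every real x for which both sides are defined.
Claim: cos²(x/2) = (1+cos(x))/2.
Reasoning: Use cos(2θ) = 2cos²θ - 1 with θ = x/2: cos(x) = 2cos²(x/2) - 1. Solving for cos²(x/2) gives (1 + cos(x))/2.
So the two sides agree for every real x for which both sides are defined.

Conclusion: Yes, this is an identity.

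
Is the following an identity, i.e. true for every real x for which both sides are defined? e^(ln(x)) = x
Claim: e^(ln(x)) = x.
Reasoning: For x > 0, ln(x) is by definition the exponent p such that e^p = x. Raising e to that exponent therefore returns x: e^(ln x) = x.
So the two sides agree for every real x for which both sides are defined.

Conclusion: Yes, this is an identity.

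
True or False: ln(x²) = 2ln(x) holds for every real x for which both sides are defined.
True.

Claim: ln(x²) = 2ln(x).
Reasoning: The right side requires x > 0. For x > 0, x² = (e^(ln x))² = e^(2ln x), so ln(x²) = 2ln(x). (For x < 0 the right side is undefined, so those values are outside the claim.)
So the two sides agree for every real x for which both sides are defined.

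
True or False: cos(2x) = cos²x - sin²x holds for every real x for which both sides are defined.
Claim: cos(2x) = cos²x - sin²x.
Reasoning: Put y = x in the addition formula cos(x+y) = cos(x)cos(y) - sin(x)sin(y): cos(2x) = cos²x - sin²x.
So the two sides agree for every real x for which both sides are defined.

Conclusion: True.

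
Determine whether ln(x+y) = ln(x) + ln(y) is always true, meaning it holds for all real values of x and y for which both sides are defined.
Claim: ln(x+y) = ln(x) + ln(y).
Test a specific point where both sides are defined: x = 3/2, y = 1/2.
LHS = ln(x+y) ≈ 0.6931
RHS = ln(x) + ln(y) ≈ -0.2877
Since 0.6931 ≠ -0.2877, the equation fails at this point, so it cannot hold for all real values of x and y for which both sides are defined.
ln(x) + ln(y) = ln(xy), not ln(x+y).

Conclusion: No, this is NOT an identity.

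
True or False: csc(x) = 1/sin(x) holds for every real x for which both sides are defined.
Claim: csc(x) = 1/sin(x).
Reasoning: csc(x) is by definition the reciprocal of sin(x), wherever sin(x) ≠ 0.
So the two sides agree for every real x for which both sides are defined.

Conclusion: True.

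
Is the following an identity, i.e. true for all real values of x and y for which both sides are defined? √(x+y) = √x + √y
No, this is NOT an identity.

Claim: √(x+y) = √x + √y.
Test a specific point where both sides are defined: x = 1/2, y = 3/2.
LHS = √(x+y) ≈ 1.4142
RHS = √x + √y ≈ 1.9319
Since 1.4142 ≠ 1.9319, the equation fails at this point, so it cannot hold for all real values of x and y for which both sides are defined.
Squaring the right side gives x + 2√(xy) + y, not x + y.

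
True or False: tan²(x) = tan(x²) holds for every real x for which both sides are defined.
False.

Claim: tan²(x) = tan(x²).
Test a specific point where both sides are defined: x = 3π/4.
LHS = tan²(x) ≈ 1.0000
RHS = tan(x²) ≈ -0.8977
Since 1.0000 ≠ -0.8977, the equation fails at this point, so it cannot hold for every real x for which both sides are defined.
tan²(x) means (tan x)², squaring the output; tan(x²) squares the input. These are different functions.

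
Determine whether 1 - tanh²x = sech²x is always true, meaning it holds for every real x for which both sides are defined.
Yes, this is an identity.

Claim: 1 - tanh²x = sech²x.
Reasoning: Divide cosh²x - sinh²x = 1 through by cosh²x (never zero): 1 - tanh²x = 1/cosh²x = sech²x.
So the two sides agree for every real x for which both sides are defined.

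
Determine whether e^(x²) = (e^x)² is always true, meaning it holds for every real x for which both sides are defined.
No, this is NOT an identity.

Claim: e^(x²) = (e^x)².
Test a specific point where both sides are defined: x = -2.
LHS = e^(x²) ≈ 54.5982
RHS = (e^x)² ≈ 0.0183
Since 54.5982 ≠ 0.0183, the equation fails at this point, so it cannot hold for every real x for which both sides are defined.
(e^x)² = e^(2x), and 2x ≠ x² in general.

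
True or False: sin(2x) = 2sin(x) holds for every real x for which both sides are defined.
False.

Claim: sin(2x) = 2sin(x).
Test a specific point where both sides are defined: x = π/4.
LHS = sin(2x) ≈ 1.0000
RHS = 2sin(x) ≈ 1.4142
Since 1.0000 ≠ 1.4142, the equation fails at this point, so it cannot hold for every real x for which both sides are defined.
The correct double-angle formula is sin(2x) = 2sin(x)cos(x).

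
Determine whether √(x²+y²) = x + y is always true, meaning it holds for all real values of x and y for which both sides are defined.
Claim: √(x²+y²) = x + y.
Test a specific point where both sides are defined: x = 1, y = 2.
LHS = √(x²+y²) ≈ 2.2361
RHS = x + y ≈ 3.0000
Since 2.2361 ≠ 3.0000, the equation fails at this point, so it cannot hold for all real values of x and y for which both sides are defined.
(x+y)² = x² + 2xy + y², not x² + y², so the square root does not split this way.

Conclusion: No, this is NOT an identity.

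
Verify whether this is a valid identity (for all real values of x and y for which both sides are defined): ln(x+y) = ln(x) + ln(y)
Claim: ln(x+y) = ln(x) + ln(y).
Test a specific point where both sides are defined: x = 4, y = 2.
LHS = ln(x+y) ≈ 1.7918
RHS = ln(x) + ln(y) ≈ 2.0794
Since 1.7918 ≠ 2.0794, the equation fails at this point, so it cannot hold for all real values of x and y for which both sides are defined.
ln(x) + ln(y) = ln(xy), not ln(x+y).

Conclusion: No, this is NOT an identity.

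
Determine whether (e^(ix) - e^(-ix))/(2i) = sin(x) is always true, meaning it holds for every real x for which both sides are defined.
Claim: (e^(ix) - e^(-ix))/(2i) = sin(x).
Reasoning: By Euler's formula e^(ix) = cos(x) + i·sin(x) and e^(-ix) = cos(x) - i·sin(x). Subtracting cancels the cosine terms: e^(ix) - e^(-ix) = 2i·sin(x); divide by 2i.
So the two sides agree for every real x for which both sides are defined.

Conclusion: Yes, this is an identity.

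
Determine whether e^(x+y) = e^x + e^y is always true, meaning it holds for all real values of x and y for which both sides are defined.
Claim: e^(x+y) = e^x + e^y.
Test a specific point where both sides are defined: x = 3/2, y = 3/2.
LHS = e^(x+y) ≈ 20.0855
RHS = e^x + e^y ≈ 8.9634
Since 20.0855 ≠ 8.9634, the equation fails at this point, so it cannot hold for all real values of x and y for which both sides are defined.
The correct rule is e^(x+y) = e^x · e^y (a product, not a sum).

Conclusion: No, this is NOT an identity.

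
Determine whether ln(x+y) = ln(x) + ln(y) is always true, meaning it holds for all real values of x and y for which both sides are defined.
No, this is NOT an identity.

Claim: ln(x+y) = ln(x) + ln(y).
Test a specific point where both sides are defined: x = 3/2, y = 4.
LHS = ln(x+y) ≈ 1.7047
RHS = ln(x) + ln(y) ≈ 1.7918
Since 1.7047 ≠ 1.7918, the equation fails at this point, so it cannot hold for all real values of x and y for which both sides are defined.
ln(x) + ln(y) = ln(xy), not ln(x+y).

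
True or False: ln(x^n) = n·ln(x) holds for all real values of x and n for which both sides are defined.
Claim: ln(x^n) = n·ln(x).
Reasoning: The right side requires x > 0. For x > 0, x^n = (e^(ln x))^n = e^(n·ln x), so taking ln of both sides gives ln(x^n) = n·ln(x).
So the two sides agree for all real values of x and n for which both sides are defined.

Conclusion: True.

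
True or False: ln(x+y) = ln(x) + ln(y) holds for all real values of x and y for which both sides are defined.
Claim: ln(x+y) = ln(x) + ln(y).
Test a specific point where both sides are defined: x = 3, y = 1.
LHS = ln(x+y) ≈ 1.3863
RHS = ln(x) + ln(y) ≈ 1.0986
Since 1.3863 ≠ 1.0986, the equation fails at this point, so it cannot hold for all real values of x and y for which both sides are defined.
ln(x) + ln(y) = ln(xy), not ln(x+y).

Conclusion: False.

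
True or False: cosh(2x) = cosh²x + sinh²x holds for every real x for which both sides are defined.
True.

Claim: cosh(2x) = cosh²x + sinh²x.
Reasoning: cosh²x = (e^(2x) + 2 + e^(-2x))/4 and sinh²x = (e^(2x) - 2 + e^(-2x))/4. Adding gives (2e^(2x) + 2e^(-2x))/4 = (e^(2x) + e^(-2x))/2 = cosh(2x).
So the two sides agree for every real x for which both sides are defined.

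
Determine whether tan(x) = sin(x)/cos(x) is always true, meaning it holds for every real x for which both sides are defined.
Claim: tan(x) = sin(x)/cos(x).
Reasoning: For an angle x whose terminal point on the unit circle is (cos x, sin x), tan(x) is defined as the ratio (second coordinate)/(first coordinate) = sin(x)/cos(x), wherever cos(x) ≠ 0.
So the two sides agree for every real x for which both sides are defined.

Conclusion: Yes, this is an identity.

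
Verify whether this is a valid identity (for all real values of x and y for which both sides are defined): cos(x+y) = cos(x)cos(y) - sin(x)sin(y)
Yes, this is an identity.

Claim: cos(x+y) = cos(x)cos(y) - sin(x)sin(y).
Reasoning: By Euler's formula e^(i(x+y)) = e^(ix)·e^(iy) = (cos x + i·sin x)(cos y + i·sin y). The real part of the left side is cos(x+y); the real part of the product is cos(x)cos(y) - sin(x)sin(y) (since i·i = -1).
So the two sides agree for all real values of x and y for which both sides are defined.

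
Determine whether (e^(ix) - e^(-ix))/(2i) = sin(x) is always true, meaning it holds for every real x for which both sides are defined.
Yes, this is an identity.

Claim: (e^(ix) - e^(-ix))/(2i) = sin(x).
Reasoning: By Euler's formula e^(ix) = cos(x) + i·sin(x) and e^(-ix) = cos(x) - i·sin(x). Subtracting cancels the cosine terms: e^(ix) - e^(-ix) = 2i·sin(x); divide by 2i.
So the two sides agree for every real x for which both sides are defined.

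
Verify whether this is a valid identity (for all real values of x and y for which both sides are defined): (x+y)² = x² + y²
No, this is NOT an identity.

Claim: (x+y)² = x² + y².
Test a specific point where both sides are defined: x = 1/2, y = -2.
LHS = (x+y)² ≈ 2.2500
RHS = x² + y² ≈ 4.2500
Since 2.2500 ≠ 4.2500, the equation fails at this point, so it cannot hold for all real values of x and y for which both sides are defined.
The correct expansion is (x+y)² = x² + 2xy + y²; the cross term 2xy is missing.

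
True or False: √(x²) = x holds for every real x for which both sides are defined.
Claim: √(x²) = x.
Test a specific point where both sides are defined: x = -1.
LHS = √(x²) ≈ 1.0000
RHS = x ≈ -1.0000
Since 1.0000 ≠ -1.0000, the equation fails at this point, so it cannot hold for every real x for which both sides are defined.
√(x²) = |x|, which differs from x whenever x < 0 (both sides are defined for every real x).

Conclusion: False.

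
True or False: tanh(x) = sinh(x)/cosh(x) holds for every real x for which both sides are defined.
True.

Claim: tanh(x) = sinh(x)/cosh(x).
Reasoning: tanh(x) is defined as sinh(x)/cosh(x) = (e^x - e^-x)/(e^x + e^-x); cosh(x) ≥ 1 is never zero, so this holds for every real x.
So the two sides agree for every real x for which both sides are defined.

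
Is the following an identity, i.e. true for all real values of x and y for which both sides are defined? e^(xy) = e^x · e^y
No, this is NOT an identity.

Claim: e^(xy) = e^x · e^y.
Test a specific point where both sides are defined: x = 3, y = -3.
LHS = e^(xy) ≈ 0.0001
RHS = e^x · e^y ≈ 1.0000
Since 0.0001 ≠ 1.0000, the equation fails at this point, so it cannot hold for all real values of x and y for which both sides are defined.
e^x · e^y = e^(x+y), not e^(xy).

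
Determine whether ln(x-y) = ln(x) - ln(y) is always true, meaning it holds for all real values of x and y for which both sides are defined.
No, this is NOT an identity.

Claim: ln(x-y) = ln(x) - ln(y).
Test a specific point where both sides are defined: x = 4, y = 3/2.
LHS = ln(x-y) ≈ 0.9163
RHS = ln(x) - ln(y) ≈ 0.9808
Since 0.9163 ≠ 0.9808, the equation fails at this point, so it cannot hold for all real values of x and y for which both sides are defined.
ln(x) - ln(y) = ln(x/y), not ln(x-y).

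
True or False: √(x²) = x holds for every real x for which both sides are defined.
Claim: √(x²) = x.
Test a specific point where both sides are defined: x = -1.
LHS = √(x²) ≈ 1.0000
RHS = x ≈ -1.0000
Since 1.0000 ≠ -1.0000, the equation fails at this point, so it cannot hold for every real x for which both sides are defined.
√(x²) = |x|, which differs from x whenever x < 0 (both sides are defined for every real x).

Conclusion: False.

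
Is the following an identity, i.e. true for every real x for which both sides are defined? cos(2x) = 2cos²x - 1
Yes, this is an identity.

Claim: cos(2x) = 2cos²x - 1.
Reasoning: cos(2x) = cos²x - sin²x. Replace sin²x by 1 - cos²x: cos²x - (1 - cos²x) = 2cos²x - 1.
So the two sides agree for every real x for which both sides are defined.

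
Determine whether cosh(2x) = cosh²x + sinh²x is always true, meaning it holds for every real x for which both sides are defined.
Yes, this is an identity.

Claim: cosh(2x) = cosh²x + sinh²x.
Reasoning: cosh²x = (e^(2x) + 2 + e^(-2x))/4 and sinh²x = (e^(2x) - 2 + e^(-2x))/4. Adding gives (2e^(2x) + 2e^(-2x))/4 = (e^(2x) + e^(-2x))/2 = cosh(2x).
So the two sides agree for every real x for which both sides are defined.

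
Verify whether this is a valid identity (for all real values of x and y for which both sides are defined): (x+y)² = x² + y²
Claim: (x+y)² = x² + y².
Test a specific point where both sides are defined: x = 2, y = -2.
LHS = (x+y)² ≈ 0.0000
RHS = x² + y² ≈ 8.0000
Since 0.0000 ≠ 8.0000, the equation fails at this point, so it cannot hold for all real values of x and y for which both sides are defined.
The correct expansion is (x+y)² = x² + 2xy + y²; the cross term 2xy is missing.

Conclusion: No, this is NOT an identity.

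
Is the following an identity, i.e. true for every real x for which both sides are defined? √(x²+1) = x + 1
No, this is NOT an identity.

Claim: √(x²+1) = x + 1.
Test a specific point where both sides are defined: x = 1/2.
LHS = √(x²+1) ≈ 1.1180
RHS = x + 1 ≈ 1.5000
Since 1.1180 ≠ 1.5000, the equation fails at this point, so it cannot hold for every real x for which both sides are defined.
(x+1)² = x² + 2x + 1 ≠ x² + 1 unless x = 0.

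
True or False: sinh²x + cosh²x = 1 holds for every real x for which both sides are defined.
False.

Claim: sinh²x + cosh²x = 1.
Test a specific point where both sides are defined: x = 3/2.
LHS = sinh²x + cosh²x ≈ 10.0677
RHS = 1 ≈ 1.0000
Since 10.0677 ≠ 1.0000, the equation fails at this point, so it cannot hold for every real x for which both sides are defined.
The correct hyperbolic identity is cosh²x - sinh²x = 1 (a difference); the sum sinh²x + cosh²x equals cosh(2x).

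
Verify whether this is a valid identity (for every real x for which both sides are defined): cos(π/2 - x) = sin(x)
Claim: cos(π/2 - x) = sin(x).
Reasoning: Use cos(u - v) = cos(u)cos(v) + sin(u)sin(v) with u = π/2, v = x: cos(π/2)cos(x) + sin(π/2)sin(x) = 0·cos(x) + 1·sin(x) = sin(x).
So the two sides agree for every real x for which both sides are defined.

Conclusion: Yes, this is an identity.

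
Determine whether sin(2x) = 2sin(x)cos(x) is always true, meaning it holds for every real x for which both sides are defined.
Claim: sin(2x) = 2sin(x)cos(x).
Reasoning: Put y = x in the addition formula sin(x+y) = sin(x)cos(y) + cos(x)sin(y): sin(2x) = sin(x)cos(x) + cos(x)sin(x) = 2sin(x)cos(x).
So the two sides agree for every real x for which both sides are defined.

Conclusion: Yes, this is an identity.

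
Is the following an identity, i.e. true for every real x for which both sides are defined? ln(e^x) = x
Claim: ln(e^x) = x.
Reasoning: ln is the inverse of the exponential: ln(e^x) asks for the exponent p with e^p = e^x, and since e^p is one-to-one that exponent is p = x.
So the two sides agree for every real x for which both sides are defined.

Conclusion: Yes, this is an identity.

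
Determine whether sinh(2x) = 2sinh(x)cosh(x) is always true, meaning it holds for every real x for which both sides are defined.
Yes, this is an identity.

Claim: sinh(2x) = 2sinh(x)cosh(x).
Reasoning: 2sinh(x)cosh(x) = 2 · (e^x - e^-x)/2 · (e^x + e^-x)/2 = (e^(2x) - e^(-2x))/2 = sinh(2x).
So the two sides agree for every real x for which both sides are defined.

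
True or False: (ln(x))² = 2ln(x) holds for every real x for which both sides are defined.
Claim: (ln(x))² = 2ln(x).
Test a specific point where both sides are defined: x = 1/2.
LHS = (ln(x))² ≈ 0.4805
RHS = 2ln(x) ≈ -1.3863
Since 0.4805 ≠ -1.3863, the equation fails at this point, so it cannot hold for every real x for which both sides are defined.
2ln(x) equals ln(x²), which is not the same as (ln x)².

Conclusion: False.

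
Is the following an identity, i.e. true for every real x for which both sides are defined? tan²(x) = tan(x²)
No, this is NOT an identity.

Claim: tan²(x) = tan(x²).
Test a specific point where both sides are defined: x = -π/3.
LHS = tan²(x) ≈ 3.0000
RHS = tan(x²) ≈ 1.9485
Since 3.0000 ≠ 1.9485, the equation fails at this point, so it cannot hold for every real x for which both sides are defined.
tan²(x) means (tan x)², squaring the output; tan(x²) squares the input. These are different functions.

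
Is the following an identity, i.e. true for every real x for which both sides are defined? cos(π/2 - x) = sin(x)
Claim: cos(π/2 - x) = sin(x).
Reasoning: Use cos(u - v) = cos(u)cos(v) + sin(u)sin(v) with u = π/2, v = x: cos(π/2)cos(x) + sin(π/2)sin(x) = 0·cos(x) + 1·sin(x) = sin(x).
So the two sides agree for every real x for which both sides are defined.

Conclusion: Yes, this is an identity.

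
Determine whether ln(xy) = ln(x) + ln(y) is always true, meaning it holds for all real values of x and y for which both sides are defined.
Yes, this is an identity.

Claim: ln(xy) = ln(x) + ln(y).
Reasoning: Both sides are simultaneously defined only when x, y > 0. Write x = e^p, y = e^q (p = ln x, q = ln y). Then xy = e^p · e^q = e^(p+q), so ln(xy) = p + q = ln(x) + ln(y).
So the two sides agree for all real values of x and y for which both sides are defined.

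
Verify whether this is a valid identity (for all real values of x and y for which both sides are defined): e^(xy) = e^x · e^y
No, this is NOT an identity.

Claim: e^(xy) = e^x · e^y.
Test a specific point where both sides are defined: x = 3, y = 1.
LHS = e^(xy) ≈ 20.0855
RHS = e^x · e^y ≈ 54.5982
Since 20.0855 ≠ 54.5982, the equation fails at this point, so it cannot hold for all real values of x and y for which both sides are defined.
e^x · e^y = e^(x+y), not e^(xy).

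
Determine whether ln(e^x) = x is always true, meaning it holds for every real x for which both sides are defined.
Yes, this is an identity.

Claim: ln(e^x) = x.
Reasoning: ln is the inverse of the exponential: ln(e^x) asks for the exponent p with e^p = e^x, and since e^p is one-to-one that exponent is p = x.
So the two sides agree for every real x for which both sides are defined.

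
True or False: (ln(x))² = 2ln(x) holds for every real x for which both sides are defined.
False.

Claim: (ln(x))² = 2ln(x).
Test a specific point where both sides are defined: x = 3.
LHS = (ln(x))² ≈ 1.2069
RHS = 2ln(x) ≈ 2.1972
Since 1.2069 ≠ 2.1972, the equation fails at this point, so it cannot hold for every real x for which both sides are defined.
2ln(x) equals ln(x²), which is not the same as (ln x)².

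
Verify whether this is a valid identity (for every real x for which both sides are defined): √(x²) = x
No, this is NOT an identity.

Claim: √(x²) = x.
Test a specific point where both sides are defined: x = -1.
LHS = √(x²) ≈ 1.0000
RHS = x ≈ -1.0000
Since 1.0000 ≠ -1.0000, the equation fails at this point, so it cannot hold for every real x for which both sides are defined.
√(x²) = |x|, which differs from x whenever x < 0 (both sides are defined for every real x).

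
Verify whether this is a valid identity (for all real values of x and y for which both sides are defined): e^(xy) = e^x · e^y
No, this is NOT an identity.

Claim: e^(xy) = e^x · e^y.
Test a specific point where both sides are defined: x = 3, y = 1/2.
LHS = e^(xy) ≈ 4.4817
RHS = e^x · e^y ≈ 33.1155
Since 4.4817 ≠ 33.1155, the equation fails at this point, so it cannot hold for all real values of x and y for which both sides are defined.
e^x · e^y = e^(x+y), not e^(xy).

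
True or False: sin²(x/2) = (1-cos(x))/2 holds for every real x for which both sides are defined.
Claim: sin²(x/2) = (1-cos(x))/2.
Reasoning: Use cos(2θ) = 1 - 2sin²θ with θ = x/2: cos(x) = 1 - 2sin²(x/2). Solving for sin²(x/2) gives (1 - cos(x))/2.
So the two sides agree for every real x for which both sides are defined.

Conclusion: True.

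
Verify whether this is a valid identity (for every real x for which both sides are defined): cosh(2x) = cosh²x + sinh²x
Claim: cosh(2x) = cosh²x + sinh²x.
Reasoning: cosh²x = (e^(2x) + 2 + e^(-2x))/4 and sinh²x = (e^(2x) - 2 + e^(-2x))/4. Adding gives (2e^(2x) + 2e^(-2x))/4 = (e^(2x) + e^(-2x))/2 = cosh(2x).
So the two sides agree for every real x for which both sides are defined.

Conclusion: Yes, this is an identity.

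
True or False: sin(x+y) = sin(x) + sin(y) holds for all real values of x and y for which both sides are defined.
False.

Claim: sin(x+y) = sin(x) + sin(y).
Test a specific point where both sides are defined: x = -π/4, y = -π/4.
LHS = sin(x+y) ≈ -1.0000
RHS = sin(x) + sin(y) ≈ -1.4142
Since -1.0000 ≠ -1.4142, the equation fails at this point, so it cannot hold for all real values of x and y for which both sides are defined.
The correct expansion is sin(x+y) = sin(x)cos(y) + cos(x)sin(y); sine is not additive.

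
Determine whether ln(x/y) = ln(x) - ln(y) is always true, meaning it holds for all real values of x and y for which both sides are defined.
Yes, this is an identity.

Claim: ln(x/y) = ln(x) - ln(y).
Reasoning: Both sides are simultaneously defined only when x, y > 0. Write x = e^p, y = e^q. Then x/y = e^(p-q), so ln(x/y) = p - q = ln(x) - ln(y).
So the two sides agree for all real values of x and y for which both sides are defined.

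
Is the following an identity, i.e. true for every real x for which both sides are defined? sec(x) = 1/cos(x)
Claim: sec(x) = 1/cos(x).
Reasoning: sec(x) is by definition the reciprocal of cos(x), wherever cos(x) ≠ 0.
So the two sides agree for every real x for which both sides are defined.

Conclusion: Yes, this is an identity.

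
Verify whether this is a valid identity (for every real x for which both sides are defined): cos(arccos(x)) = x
Claim: cos(arccos(x)) = x.
Reasoning: For -1 ≤ x ≤ 1 (where arccos is defined), arccos(x) is by definition an angle whose cosine equals x. Taking the cosine of that angle returns x. (Note the other order, arccos(cos x) = x, is NOT an identity.)
So the two sides agree for every real x for which both sides are defined.

Conclusion: Yes, this is an identity.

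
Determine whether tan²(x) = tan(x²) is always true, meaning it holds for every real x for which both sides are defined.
No, this is NOT an identity.

Claim: tan²(x) = tan(x²).
Test a specific point where both sides are defined: x = -π/3.
LHS = tan²(x) ≈ 3.0000
RHS = tan(x²) ≈ 1.9485
Since 3.0000 ≠ 1.9485, the equation fails at this point, so it cannot hold for every real x for which both sides are defined.
tan²(x) means (tan x)², squaring the output; tan(x²) squares the input. These are different functions.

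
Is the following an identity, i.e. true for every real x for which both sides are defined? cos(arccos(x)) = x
Yes, this is an identity.

Claim: cos(arccos(x)) = x.
Reasoning: For -1 ≤ x ≤ 1 (where arccos is defined), arccos(x) is by definition an angle whose cosine equals x. Taking the cosine of that angle returns x. (Note the other order, arccos(cos x) = x, is NOT an identity.)
So the two sides agree for every real x for which both sides are defined.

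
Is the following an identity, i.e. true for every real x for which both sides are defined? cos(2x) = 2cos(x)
Claim: cos(2x) = 2cos(x).
Test a specific point where both sides are defined: x = -π/4.
LHS = cos(2x) ≈ 0.0000
RHS = 2cos(x) ≈ 1.4142
Since 0.0000 ≠ 1.4142, the equation fails at this point, so it cannot hold for every real x for which both sides are defined.
The correct double-angle formula is cos(2x) = cos²x - sin²x.

Conclusion: No, this is NOT an identity.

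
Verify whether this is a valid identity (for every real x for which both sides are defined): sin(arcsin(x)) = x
Yes, this is an identity.

Claim: sin(arcsin(x)) = x.
Reasoning: For -1 ≤ x ≤ 1 (where arcsin is defined), arcsin(x) is by definition an angle whose sine equals x. Taking the sine of that angle returns x. (Note the other order, arcsin(sin x) = x, is NOT an identity.)
So the two sides agree for every real x for which both sides are defined.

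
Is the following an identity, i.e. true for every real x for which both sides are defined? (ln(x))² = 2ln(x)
Claim: (ln(x))² = 2ln(x).
Test a specific point where both sides are defined: x = 3.
LHS = (ln(x))² ≈ 1.2069
RHS = 2ln(x) ≈ 2.1972
Since 1.2069 ≠ 2.1972, the equation fails at this point, so it cannot hold for every real x for which both sides are defined.
2ln(x) equals ln(x²), which is not the same as (ln x)².

Conclusion: No, this is NOT an identity.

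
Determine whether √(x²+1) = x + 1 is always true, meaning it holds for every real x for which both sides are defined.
No, this is NOT an identity.

Claim: √(x²+1) = x + 1.
Test a specific point where both sides are defined: x = 4.
LHS = √(x²+1) ≈ 4.1231
RHS = x + 1 ≈ 5.0000
Since 4.1231 ≠ 5.0000, the equation fails at this point, so it cannot hold for every real x for which both sides are defined.
(x+1)² = x² + 2x + 1 ≠ x² + 1 unless x = 0.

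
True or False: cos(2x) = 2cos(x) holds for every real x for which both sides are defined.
Claim: cos(2x) = 2cos(x).
Test a specific point where both sides are defined: x = π/2.
LHS = cos(2x) ≈ -1.0000
RHS = 2cos(x) ≈ 0.0000
Since -1.0000 ≠ 0.0000, the equation fails at this point, so it cannot hold for every real x for which both sides are defined.
The correct double-angle formula is cos(2x) = cos²x - sin²x.

Conclusion: False.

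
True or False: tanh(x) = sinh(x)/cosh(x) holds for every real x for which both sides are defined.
True.

Claim: tanh(x) = sinh(x)/cosh(x).
Reasoning: tanh(x) is defined as sinh(x)/cosh(x) = (e^x - e^-x)/(e^x + e^-x); cosh(x) ≥ 1 is never zero, so this holds for every real x.
So the two sides agree for every real x for which both sides are defined.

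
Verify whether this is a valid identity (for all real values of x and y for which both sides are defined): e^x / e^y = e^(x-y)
Yes, this is an identity.

Claim: e^x / e^y = e^(x-y).
Reasoning: 1/e^y = e^(-y), so e^x / e^y = e^x · e^(-y) = e^(x + (-y)) = e^(x-y) by the product rule for exponents.
So the two sides agree for all real values of x and y for which both sides are defined.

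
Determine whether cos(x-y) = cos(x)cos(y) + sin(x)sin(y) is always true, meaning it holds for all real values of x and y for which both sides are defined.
Yes, this is an identity.

Claim: cos(x-y) = cos(x)cos(y) + sin(x)sin(y).
Reasoning: Replace y by -y in cos(x+y) = cos(x)cos(y) - sin(x)sin(y) and use cos(-y) = cos(y), sin(-y) = -sin(y): cos(x-y) = cos(x)cos(y) + sin(x)sin(y).
So the two sides agree for all real values of x and y for which both sides are defined.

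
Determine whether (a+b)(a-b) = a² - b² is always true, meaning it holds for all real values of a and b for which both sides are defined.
Claim: (a+b)(a-b) = a² - b².
Reasoning: Expand: (a+b)(a-b) = a² - ab + ba - b² = a² - b² (the cross terms cancel).
So the two sides agree for all real values of a and b for which both sides are defined.

Conclusion: Yes, this is an identity.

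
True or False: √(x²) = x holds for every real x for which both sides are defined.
Claim: √(x²) = x.
Test a specific point where both sides are defined: x = -3.
LHS = √(x²) ≈ 3.0000
RHS = x ≈ -3.0000
Since 3.0000 ≠ -3.0000, the equation fails at this point, so it cannot hold for every real x for which both sides are defined.
√(x²) = |x|, which differs from x whenever x < 0 (both sides are defined for every real x).

Conclusion: False.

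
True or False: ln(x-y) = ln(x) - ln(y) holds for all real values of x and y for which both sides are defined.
False.

Claim: ln(x-y) = ln(x) - ln(y).
Test a specific point where both sides are defined: x = 5, y = 2.
LHS = ln(x-y) ≈ 1.0986
RHS = ln(x) - ln(y) ≈ 0.9163
Since 1.0986 ≠ 0.9163, the equation fails at this point, so it cannot hold for all real values of x and y for which both sides are defined.
ln(x) - ln(y) = ln(x/y), not ln(x-y).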